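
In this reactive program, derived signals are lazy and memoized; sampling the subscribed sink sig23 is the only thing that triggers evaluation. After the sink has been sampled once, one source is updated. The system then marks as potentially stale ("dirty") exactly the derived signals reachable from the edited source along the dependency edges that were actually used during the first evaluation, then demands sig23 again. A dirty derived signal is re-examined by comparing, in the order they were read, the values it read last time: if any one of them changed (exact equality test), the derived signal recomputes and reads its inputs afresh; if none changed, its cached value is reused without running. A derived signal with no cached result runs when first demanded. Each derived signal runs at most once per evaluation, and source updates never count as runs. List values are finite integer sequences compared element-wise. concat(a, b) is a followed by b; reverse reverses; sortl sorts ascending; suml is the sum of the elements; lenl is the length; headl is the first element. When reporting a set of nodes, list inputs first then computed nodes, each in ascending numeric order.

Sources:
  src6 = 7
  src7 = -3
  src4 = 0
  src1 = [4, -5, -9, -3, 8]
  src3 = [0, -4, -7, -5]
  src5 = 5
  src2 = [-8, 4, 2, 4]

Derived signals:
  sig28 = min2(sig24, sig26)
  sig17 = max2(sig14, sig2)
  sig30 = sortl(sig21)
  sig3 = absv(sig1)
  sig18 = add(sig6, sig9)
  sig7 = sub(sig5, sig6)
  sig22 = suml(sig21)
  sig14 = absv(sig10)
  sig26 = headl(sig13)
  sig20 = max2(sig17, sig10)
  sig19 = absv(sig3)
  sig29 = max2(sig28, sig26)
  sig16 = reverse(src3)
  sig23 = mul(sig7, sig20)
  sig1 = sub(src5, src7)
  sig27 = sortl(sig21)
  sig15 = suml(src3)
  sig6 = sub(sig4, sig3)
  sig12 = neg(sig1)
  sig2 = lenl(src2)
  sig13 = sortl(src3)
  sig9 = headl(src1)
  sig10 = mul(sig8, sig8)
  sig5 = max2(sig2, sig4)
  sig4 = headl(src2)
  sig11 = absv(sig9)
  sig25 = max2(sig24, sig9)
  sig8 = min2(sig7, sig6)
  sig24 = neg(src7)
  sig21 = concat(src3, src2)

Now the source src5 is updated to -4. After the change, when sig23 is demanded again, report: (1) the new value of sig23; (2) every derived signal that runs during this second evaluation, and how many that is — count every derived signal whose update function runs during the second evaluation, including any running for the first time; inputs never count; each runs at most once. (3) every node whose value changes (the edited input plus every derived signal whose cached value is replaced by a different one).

Demanding sig23 again yields 1053.
10 derived signals run: sig1, sig3, sig6, sig7, sig8, sig10, sig14, sig17, sig20, sig23.
The nodes whose values change: src5, sig1, sig3, sig6, sig7, sig8, sig10, sig14, sig17, sig20, sig23.

First demand of the output computes:
  sig1 = sub(5, -3) = 8
  sig2 = lenl([-8, 4, 2, 4]) = 4
  sig3 = absv(8) = 8
  sig4 = headl([-8, 4, 2, 4]) = -8
  sig5 = max2(4, -8) = 4
  sig6 = sub(-8, 8) = -16
  sig7 = sub(4, -16) = 20
  sig8 = min2(20, -16) = -16
  sig10 = mul(-16, -16) = 256
  sig14 = absv(256) = 256
  sig17 = max2(256, 4) = 256
  sig20 = max2(256, 256) = 256
  sig23 = mul(20, 256) = 5120

After the edit, cleaning proceeds:
  sig1: a read changed (src5 5->-4) — executes, giving -1.
  sig3: a read changed (sig1 8->-1) — executes, giving 1.
  sig6: a read changed (sig3 8->1) — executes, giving -9.
  sig7: a read changed (sig6 -16->-9) — executes, giving 13.
  sig8: a read changed (sig7 20->13; sig6 -16->-9) — executes, giving -9.
  sig10: a read changed (sig8 -16->-9; sig8 -16->-9) — executes, giving 81.
  sig14: a read changed (sig10 256->81) — executes, giving 81.
  sig17: a read changed (sig14 256->81) — executes, giving 81.
  sig20: a read changed (sig17 256->81; sig10 256->81) — executes, giving 81.
  sig23: a read changed (sig7 20->13; sig20 256->81) — executes, giving 1053.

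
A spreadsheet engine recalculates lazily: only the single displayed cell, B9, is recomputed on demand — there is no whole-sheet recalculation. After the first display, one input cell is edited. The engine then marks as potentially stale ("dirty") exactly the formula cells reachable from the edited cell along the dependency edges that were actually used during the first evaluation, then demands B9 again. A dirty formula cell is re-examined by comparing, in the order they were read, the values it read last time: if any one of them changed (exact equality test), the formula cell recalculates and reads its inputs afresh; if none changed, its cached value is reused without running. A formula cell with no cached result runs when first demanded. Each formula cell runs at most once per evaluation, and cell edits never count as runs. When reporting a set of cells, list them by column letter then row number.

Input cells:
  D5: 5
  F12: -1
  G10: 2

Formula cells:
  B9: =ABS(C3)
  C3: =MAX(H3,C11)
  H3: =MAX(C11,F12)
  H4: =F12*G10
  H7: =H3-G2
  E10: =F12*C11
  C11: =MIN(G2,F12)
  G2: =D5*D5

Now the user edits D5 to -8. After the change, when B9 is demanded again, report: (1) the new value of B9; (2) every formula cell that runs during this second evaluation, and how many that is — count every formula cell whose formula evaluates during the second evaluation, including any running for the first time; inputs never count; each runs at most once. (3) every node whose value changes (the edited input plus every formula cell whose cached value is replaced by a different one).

New value of B9: 1.
Formula cells that run: C11, G2 — 2 in total.
Values that change: D5, G2.
Key observation: the change is absorbed at C11 — it re-runs but produces the same value, and the output's value is unchanged.

First evaluation (everything demanded from the output):
  G2 = 5 * 5 = 25
  C11 = MIN(25, -1) = -1
  H3 = MAX(-1, -1) = -1
  C3 = MAX(-1, -1) = -1
  B9 = ABS(-1) = 1

Propagation after the edit:
  G2: runs — D5 5->-8; D5 5->-8; result 64.
  C11: runs — G2 25->64; result -1 (same value as before).
  H3: checked — values it read are unchanged (C11 unchanged, F12 unchanged); reused cached -1 without running.
  C3: checked — values it read are unchanged (H3 unchanged, C11 unchanged); reused cached -1 without running.
  B9: checked — values it read are unchanged (C3 unchanged); reused cached 1 without running.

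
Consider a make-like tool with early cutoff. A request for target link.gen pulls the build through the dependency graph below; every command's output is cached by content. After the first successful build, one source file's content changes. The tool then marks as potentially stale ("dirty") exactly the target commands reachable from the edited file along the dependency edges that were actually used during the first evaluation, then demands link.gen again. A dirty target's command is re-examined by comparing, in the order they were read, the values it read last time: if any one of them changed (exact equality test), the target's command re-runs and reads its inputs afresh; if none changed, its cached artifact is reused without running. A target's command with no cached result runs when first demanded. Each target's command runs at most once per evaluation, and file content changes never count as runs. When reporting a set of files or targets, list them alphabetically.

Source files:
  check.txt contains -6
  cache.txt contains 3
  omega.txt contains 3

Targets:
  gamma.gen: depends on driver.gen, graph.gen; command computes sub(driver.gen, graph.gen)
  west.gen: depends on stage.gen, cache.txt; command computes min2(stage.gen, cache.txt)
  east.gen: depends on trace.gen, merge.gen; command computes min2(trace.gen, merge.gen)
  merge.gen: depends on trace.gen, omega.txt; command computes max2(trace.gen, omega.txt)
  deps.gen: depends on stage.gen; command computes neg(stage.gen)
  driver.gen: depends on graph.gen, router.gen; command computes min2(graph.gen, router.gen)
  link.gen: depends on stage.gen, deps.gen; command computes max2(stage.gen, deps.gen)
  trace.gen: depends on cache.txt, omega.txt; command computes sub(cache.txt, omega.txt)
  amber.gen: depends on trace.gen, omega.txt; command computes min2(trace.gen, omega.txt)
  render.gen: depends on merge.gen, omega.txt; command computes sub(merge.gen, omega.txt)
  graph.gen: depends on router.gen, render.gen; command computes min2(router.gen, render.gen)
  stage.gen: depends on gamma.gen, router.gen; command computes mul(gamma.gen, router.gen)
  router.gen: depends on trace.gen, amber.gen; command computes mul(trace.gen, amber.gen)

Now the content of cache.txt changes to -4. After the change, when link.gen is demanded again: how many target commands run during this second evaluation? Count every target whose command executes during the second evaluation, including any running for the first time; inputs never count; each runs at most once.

7 target commands run: amber.gen, driver.gen, graph.gen, merge.gen, router.gen, stage.gen, trace.gen.
Note where the cutoff bites: render.gen is checked, finds nothing changed, and keeps its cache.

First demand of the output computes:
  trace.gen = sub(3, 3) = 0
  amber.gen = min2(0, 3) = 0
  merge.gen = max2(0, 3) = 3
  render.gen = sub(3, 3) = 0
  router.gen = mul(0, 0) = 0
  graph.gen = min2(0, 0) = 0
  driver.gen = min2(0, 0) = 0
  gamma.gen = sub(0, 0) = 0
  stage.gen = mul(0, 0) = 0
  deps.gen = neg(0) = 0
  link.gen = max2(0, 0) = 0

After the edit, cleaning proceeds:
  trace.gen: a read changed (cache.txt 3->-4) — executes, giving -7.
  amber.gen: a read changed (trace.gen 0->-7) — executes, giving -7.
  merge.gen: a read changed (trace.gen 0->-7) — executes, giving 3 — identical to its old value.
  render.gen: dirty, but its reads are unchanged (merge.gen unchanged, omega.txt unchanged); cached 0 stands.
  router.gen: a read changed (trace.gen 0->-7; amber.gen 0->-7) — executes, giving 49.
  graph.gen: a read changed (router.gen 0->49) — executes, giving 0 — identical to its old value.
  driver.gen: a read changed (router.gen 0->49) — executes, giving 0 — identical to its old value.
  gamma.gen: dirty, but its reads are unchanged (driver.gen unchanged, graph.gen unchanged); cached 0 stands.
  stage.gen: a read changed (router.gen 0->49) — executes, giving 0 — identical to its old value.
  deps.gen: dirty, but its reads are unchanged (stage.gen unchanged); cached 0 stands.
  link.gen: dirty, but its reads are unchanged (stage.gen unchanged, deps.gen unchanged); cached 0 stands.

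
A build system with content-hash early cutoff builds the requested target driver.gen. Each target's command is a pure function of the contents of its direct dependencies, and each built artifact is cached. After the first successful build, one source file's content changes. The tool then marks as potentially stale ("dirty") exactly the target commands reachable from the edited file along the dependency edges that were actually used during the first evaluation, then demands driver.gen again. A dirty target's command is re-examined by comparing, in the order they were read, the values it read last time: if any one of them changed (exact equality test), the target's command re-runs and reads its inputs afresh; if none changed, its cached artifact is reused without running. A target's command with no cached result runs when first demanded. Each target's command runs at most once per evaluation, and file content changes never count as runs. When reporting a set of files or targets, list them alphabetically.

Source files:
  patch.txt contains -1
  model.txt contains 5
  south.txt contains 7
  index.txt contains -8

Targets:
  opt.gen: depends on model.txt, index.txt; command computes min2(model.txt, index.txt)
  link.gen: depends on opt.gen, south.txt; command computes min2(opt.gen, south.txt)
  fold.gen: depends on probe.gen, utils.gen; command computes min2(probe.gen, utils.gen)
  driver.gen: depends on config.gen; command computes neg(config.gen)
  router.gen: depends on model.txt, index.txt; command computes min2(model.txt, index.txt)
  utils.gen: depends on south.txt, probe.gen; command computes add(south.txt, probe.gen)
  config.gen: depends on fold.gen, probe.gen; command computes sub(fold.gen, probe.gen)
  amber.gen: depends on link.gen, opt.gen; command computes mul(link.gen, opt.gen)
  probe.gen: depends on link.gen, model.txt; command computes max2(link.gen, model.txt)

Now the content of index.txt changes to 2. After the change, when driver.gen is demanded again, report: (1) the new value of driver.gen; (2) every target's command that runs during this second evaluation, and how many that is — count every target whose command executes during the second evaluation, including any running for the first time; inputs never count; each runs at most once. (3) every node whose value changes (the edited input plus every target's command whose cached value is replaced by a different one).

New value of driver.gen: 0.
Target commands that run: link.gen, opt.gen, probe.gen — 3 in total.
Values that change: index.txt, link.gen, opt.gen.
Key observation: the change is absorbed at probe.gen — it re-runs but produces the same value, and the output's value is unchanged.

First evaluation (everything demanded from the output):
  opt.gen = min2(5, -8) = -8
  link.gen = min2(-8, 7) = -8
  probe.gen = max2(-8, 5) = 5
  utils.gen = add(7, 5) = 12
  fold.gen = min2(5, 12) = 5
  config.gen = sub(5, 5) = 0
  driver.gen = neg(0) = 0

Propagation after the edit:
  opt.gen: runs — index.txt -8->2; result 2.
  link.gen: runs — opt.gen -8->2; result 2.
  probe.gen: runs — link.gen -8->2; result 5 (same value as before).
  utils.gen: checked — values it read are unchanged (south.txt unchanged, probe.gen unchanged); reused cached 12 without running.
  fold.gen: checked — values it read are unchanged (probe.gen unchanged, utils.gen unchanged); reused cached 5 without running.
  config.gen: checked — values it read are unchanged (fold.gen unchanged, probe.gen unchanged); reused cached 0 without running.
  driver.gen: checked — values it read are unchanged (config.gen unchanged); reused cached 0 without running.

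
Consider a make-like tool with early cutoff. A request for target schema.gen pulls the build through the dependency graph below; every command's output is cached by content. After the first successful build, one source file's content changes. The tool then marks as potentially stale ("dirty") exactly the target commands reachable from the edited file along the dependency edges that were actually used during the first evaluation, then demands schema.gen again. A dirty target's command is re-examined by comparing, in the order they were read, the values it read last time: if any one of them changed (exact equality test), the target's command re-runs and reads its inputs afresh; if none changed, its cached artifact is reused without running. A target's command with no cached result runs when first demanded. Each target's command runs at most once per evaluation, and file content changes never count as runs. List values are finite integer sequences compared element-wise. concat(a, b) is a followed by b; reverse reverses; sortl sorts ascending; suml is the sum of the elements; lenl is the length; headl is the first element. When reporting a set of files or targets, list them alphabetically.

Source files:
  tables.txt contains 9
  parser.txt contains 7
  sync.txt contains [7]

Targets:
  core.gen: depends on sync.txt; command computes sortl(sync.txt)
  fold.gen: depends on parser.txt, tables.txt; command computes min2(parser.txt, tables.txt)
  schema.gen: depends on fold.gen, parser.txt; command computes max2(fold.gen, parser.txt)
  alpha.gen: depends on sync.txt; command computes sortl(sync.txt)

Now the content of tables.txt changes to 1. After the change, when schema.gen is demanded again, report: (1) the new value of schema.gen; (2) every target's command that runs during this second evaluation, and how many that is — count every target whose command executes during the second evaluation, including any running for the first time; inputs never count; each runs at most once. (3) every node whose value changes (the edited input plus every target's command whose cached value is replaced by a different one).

Demanding schema.gen again yields 7.
2 target commands run: fold.gen, schema.gen.
The nodes whose values change: fold.gen, tables.txt.

First demand of the output computes:
  fold.gen = min2(7, 9) = 7
  schema.gen = max2(7, 7) = 7

After the edit, cleaning proceeds:
  fold.gen: a read changed (tables.txt 9->1) — executes, giving 1.
  schema.gen: a read changed (fold.gen 7->1) — executes, giving 7 — identical to its old value.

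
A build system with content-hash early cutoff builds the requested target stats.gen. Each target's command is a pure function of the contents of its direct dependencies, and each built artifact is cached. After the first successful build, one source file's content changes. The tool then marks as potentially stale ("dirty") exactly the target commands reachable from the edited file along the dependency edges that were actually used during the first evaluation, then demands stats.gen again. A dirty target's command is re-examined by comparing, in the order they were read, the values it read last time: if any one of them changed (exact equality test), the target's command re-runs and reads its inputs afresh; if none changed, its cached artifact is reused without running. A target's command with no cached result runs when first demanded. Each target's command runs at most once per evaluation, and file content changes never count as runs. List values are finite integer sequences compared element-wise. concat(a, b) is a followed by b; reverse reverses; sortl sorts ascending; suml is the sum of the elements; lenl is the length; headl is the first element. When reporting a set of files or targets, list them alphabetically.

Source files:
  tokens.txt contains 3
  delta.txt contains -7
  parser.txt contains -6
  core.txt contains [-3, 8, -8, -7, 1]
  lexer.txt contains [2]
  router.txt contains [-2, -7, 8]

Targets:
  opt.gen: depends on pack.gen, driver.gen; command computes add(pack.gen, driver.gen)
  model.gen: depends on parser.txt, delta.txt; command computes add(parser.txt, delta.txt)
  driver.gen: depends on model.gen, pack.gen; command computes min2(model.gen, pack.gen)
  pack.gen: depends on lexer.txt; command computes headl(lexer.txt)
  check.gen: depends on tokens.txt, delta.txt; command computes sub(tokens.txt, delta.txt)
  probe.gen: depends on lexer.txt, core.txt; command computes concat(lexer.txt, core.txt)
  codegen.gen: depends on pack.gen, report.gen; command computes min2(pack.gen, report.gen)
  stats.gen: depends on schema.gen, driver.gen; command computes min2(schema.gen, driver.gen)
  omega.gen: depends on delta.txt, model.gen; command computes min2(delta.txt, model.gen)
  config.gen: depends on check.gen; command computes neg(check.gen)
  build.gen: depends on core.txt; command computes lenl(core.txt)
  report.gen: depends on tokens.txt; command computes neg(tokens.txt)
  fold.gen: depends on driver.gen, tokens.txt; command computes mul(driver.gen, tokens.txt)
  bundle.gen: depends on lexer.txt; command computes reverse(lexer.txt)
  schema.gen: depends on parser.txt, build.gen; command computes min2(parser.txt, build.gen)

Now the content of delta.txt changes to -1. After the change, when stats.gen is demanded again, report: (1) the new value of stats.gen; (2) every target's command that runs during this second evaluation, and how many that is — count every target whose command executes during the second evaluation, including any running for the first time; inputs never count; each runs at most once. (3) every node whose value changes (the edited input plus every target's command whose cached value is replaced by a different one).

New value of stats.gen: -7.
Target commands that run: driver.gen, model.gen, stats.gen — 3 in total.
Values that change: delta.txt, driver.gen, model.gen, stats.gen.

First evaluation (everything demanded from the output):
  build.gen = lenl([-3, 8, -8, -7, 1]) = 5
  model.gen = add(-6, -7) = -13
  pack.gen = headl([2]) = 2
  driver.gen = min2(-13, 2) = -13
  schema.gen = min2(-6, 5) = -6
  stats.gen = min2(-6, -13) = -13

Propagation after the edit:
  model.gen: runs — delta.txt -7->-1; result -7.
  driver.gen: runs — model.gen -13->-7; result -7.
  stats.gen: runs — driver.gen -13->-7; result -7.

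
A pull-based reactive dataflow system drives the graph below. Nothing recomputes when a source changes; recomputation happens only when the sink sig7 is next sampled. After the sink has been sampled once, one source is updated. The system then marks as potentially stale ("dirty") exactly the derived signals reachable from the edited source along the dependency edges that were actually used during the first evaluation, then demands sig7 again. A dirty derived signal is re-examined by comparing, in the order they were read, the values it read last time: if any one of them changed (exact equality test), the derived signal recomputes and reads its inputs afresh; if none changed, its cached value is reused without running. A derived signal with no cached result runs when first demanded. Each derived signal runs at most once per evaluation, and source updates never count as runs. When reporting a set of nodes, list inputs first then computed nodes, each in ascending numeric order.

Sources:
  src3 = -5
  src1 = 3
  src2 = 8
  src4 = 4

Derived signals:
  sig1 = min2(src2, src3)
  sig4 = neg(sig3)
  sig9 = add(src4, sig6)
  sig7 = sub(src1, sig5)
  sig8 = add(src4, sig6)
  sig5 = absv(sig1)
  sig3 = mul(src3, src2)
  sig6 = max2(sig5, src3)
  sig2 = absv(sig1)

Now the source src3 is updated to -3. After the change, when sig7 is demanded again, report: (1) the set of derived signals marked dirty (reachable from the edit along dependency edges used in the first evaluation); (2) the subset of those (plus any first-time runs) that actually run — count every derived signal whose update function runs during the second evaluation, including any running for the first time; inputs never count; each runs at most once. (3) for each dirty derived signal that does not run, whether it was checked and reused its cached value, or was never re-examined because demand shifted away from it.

Marked dirty: sig1, sig5, sig7.
Derived signals that run: sig1, sig5, sig7 — 3 in total.
Every dirty derived signal ran.

First evaluation (everything demanded from the output):
  sig1 = min2(8, -5) = -5
  sig5 = absv(-5) = 5
  sig7 = sub(3, 5) = -2

Propagation after the edit:
  sig1: runs — src3 -5->-3; result -3.
  sig5: runs — sig1 -5->-3; result 3.
  sig7: runs — sig5 5->3; result 0.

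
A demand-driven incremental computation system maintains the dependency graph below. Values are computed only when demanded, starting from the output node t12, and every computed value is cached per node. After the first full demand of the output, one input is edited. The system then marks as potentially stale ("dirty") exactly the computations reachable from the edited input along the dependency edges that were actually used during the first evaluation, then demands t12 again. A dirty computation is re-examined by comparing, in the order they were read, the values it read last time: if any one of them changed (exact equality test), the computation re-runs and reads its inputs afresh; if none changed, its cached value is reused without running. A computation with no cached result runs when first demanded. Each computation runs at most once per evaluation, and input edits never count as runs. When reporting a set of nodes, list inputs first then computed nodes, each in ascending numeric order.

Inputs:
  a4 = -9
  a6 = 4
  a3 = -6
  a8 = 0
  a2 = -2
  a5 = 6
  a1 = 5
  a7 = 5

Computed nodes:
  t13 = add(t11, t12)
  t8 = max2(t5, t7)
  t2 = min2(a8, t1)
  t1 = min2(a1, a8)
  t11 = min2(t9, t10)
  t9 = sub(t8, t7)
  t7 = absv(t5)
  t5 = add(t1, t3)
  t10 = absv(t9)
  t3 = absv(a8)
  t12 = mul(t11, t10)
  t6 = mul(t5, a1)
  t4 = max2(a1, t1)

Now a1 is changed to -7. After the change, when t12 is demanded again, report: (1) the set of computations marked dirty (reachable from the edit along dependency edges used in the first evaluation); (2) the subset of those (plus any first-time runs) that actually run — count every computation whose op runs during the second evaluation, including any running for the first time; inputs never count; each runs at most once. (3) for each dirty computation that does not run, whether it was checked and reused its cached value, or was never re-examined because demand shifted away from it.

First evaluation (everything demanded from the output):
  t1 = min2(5, 0) = 0
  t3 = absv(0) = 0
  t5 = add(0, 0) = 0
  t7 = absv(0) = 0
  t8 = max2(0, 0) = 0
  t9 = sub(0, 0) = 0
  t10 = absv(0) = 0
  t11 = min2(0, 0) = 0
  t12 = mul(0, 0) = 0

Propagation after the edit:
  t1: runs — a1 5->-7; result -7.
  t5: runs — t1 0->-7; result -7.
  t7: runs — t5 0->-7; result 7.
  t8: runs — t5 0->-7; t7 0->7; result 7.
  t9: runs — t8 0->7; t7 0->7; result 0 (same value as before).
  t10: checked — values it read are unchanged (t9 unchanged); reused cached 0 without running.
  t11: checked — values it read are unchanged (t9 unchanged, t10 unchanged); reused cached 0 without running.
  t12: checked — values it read are unchanged (t11 unchanged, t10 unchanged); reused cached 0 without running.

Key observation: the change is absorbed at t9 — it re-runs but produces the same value, and the output's value is unchanged.

Marked dirty: t1, t5, t7, t8, t9, t10, t11, t12.
Computations that run: t1, t5, t7, t8, t9 — 5 in total.
Checked but reused from cache: t10, t11, t12.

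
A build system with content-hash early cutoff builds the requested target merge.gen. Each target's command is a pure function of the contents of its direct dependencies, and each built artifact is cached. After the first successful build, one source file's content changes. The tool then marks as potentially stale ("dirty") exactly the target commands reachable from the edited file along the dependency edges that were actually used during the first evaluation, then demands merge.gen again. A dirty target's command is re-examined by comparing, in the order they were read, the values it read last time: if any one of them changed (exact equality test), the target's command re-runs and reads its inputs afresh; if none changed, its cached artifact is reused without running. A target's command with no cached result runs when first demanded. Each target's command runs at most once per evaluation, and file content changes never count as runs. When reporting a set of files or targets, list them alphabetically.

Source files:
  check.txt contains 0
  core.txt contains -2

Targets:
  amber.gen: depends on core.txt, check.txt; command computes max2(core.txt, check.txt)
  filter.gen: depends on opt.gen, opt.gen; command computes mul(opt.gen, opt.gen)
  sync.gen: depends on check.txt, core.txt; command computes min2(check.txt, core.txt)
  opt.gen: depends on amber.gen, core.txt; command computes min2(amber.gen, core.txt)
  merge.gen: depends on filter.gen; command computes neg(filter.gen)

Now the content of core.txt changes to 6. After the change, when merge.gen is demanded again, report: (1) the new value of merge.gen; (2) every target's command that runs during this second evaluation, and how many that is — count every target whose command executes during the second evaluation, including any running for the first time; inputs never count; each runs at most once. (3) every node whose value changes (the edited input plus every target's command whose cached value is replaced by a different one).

First evaluation (everything demanded from the output):
  amber.gen = max2(-2, 0) = 0
  opt.gen = min2(0, -2) = -2
  filter.gen = mul(-2, -2) = 4
  merge.gen = neg(4) = -4

Propagation after the edit:
  amber.gen: runs — core.txt -2->6; result 6.
  opt.gen: runs — amber.gen 0->6; core.txt -2->6; result 6.
  filter.gen: runs — opt.gen -2->6; opt.gen -2->6; result 36.
  merge.gen: runs — filter.gen 4->36; result -36.

New value of merge.gen: -36.
Target commands that run: amber.gen, filter.gen, merge.gen, opt.gen — 4 in total.
Values that change: amber.gen, core.txt, filter.gen, merge.gen, opt.gen.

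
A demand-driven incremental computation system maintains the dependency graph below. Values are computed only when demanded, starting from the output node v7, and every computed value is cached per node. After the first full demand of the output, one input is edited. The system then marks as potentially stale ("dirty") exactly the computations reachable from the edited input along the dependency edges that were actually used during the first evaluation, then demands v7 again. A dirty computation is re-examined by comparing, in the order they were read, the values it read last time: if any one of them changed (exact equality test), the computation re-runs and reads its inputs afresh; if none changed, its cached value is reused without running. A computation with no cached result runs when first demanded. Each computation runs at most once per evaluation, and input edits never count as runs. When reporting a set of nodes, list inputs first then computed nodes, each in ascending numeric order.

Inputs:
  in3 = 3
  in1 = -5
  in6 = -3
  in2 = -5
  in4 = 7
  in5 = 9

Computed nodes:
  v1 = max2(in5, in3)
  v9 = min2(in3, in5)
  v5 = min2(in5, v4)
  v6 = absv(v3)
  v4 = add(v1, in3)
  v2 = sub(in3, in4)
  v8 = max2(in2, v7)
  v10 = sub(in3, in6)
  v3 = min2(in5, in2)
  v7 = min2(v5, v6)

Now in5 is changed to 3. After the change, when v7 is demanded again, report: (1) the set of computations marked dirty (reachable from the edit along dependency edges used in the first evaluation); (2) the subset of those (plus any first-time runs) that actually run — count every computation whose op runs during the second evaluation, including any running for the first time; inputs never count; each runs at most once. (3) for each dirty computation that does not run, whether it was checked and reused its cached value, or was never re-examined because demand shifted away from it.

Marked dirty: v1, v3, v4, v5, v6, v7.
Computations that run: v1, v3, v4, v5, v7 — 5 in total.
Checked but reused from cache: v6.
Key observation: the cutoff stops propagation at v6 — its inputs' values are unchanged, so it reuses its cache.

First evaluation (everything demanded from the output):
  v1 = max2(9, 3) = 9
  v3 = min2(9, -5) = -5
  v4 = add(9, 3) = 12
  v5 = min2(9, 12) = 9
  v6 = absv(-5) = 5
  v7 = min2(9, 5) = 5

Propagation after the edit:
  v1: runs — in5 9->3; result 3.
  v3: runs — in5 9->3; result -5 (same value as before).
  v4: runs — v1 9->3; result 6.
  v5: runs — in5 9->3; v4 12->6; result 3.
  v6: checked — values it read are unchanged (v3 unchanged); reused cached 5 without running.
  v7: runs — v5 9->3; result 3.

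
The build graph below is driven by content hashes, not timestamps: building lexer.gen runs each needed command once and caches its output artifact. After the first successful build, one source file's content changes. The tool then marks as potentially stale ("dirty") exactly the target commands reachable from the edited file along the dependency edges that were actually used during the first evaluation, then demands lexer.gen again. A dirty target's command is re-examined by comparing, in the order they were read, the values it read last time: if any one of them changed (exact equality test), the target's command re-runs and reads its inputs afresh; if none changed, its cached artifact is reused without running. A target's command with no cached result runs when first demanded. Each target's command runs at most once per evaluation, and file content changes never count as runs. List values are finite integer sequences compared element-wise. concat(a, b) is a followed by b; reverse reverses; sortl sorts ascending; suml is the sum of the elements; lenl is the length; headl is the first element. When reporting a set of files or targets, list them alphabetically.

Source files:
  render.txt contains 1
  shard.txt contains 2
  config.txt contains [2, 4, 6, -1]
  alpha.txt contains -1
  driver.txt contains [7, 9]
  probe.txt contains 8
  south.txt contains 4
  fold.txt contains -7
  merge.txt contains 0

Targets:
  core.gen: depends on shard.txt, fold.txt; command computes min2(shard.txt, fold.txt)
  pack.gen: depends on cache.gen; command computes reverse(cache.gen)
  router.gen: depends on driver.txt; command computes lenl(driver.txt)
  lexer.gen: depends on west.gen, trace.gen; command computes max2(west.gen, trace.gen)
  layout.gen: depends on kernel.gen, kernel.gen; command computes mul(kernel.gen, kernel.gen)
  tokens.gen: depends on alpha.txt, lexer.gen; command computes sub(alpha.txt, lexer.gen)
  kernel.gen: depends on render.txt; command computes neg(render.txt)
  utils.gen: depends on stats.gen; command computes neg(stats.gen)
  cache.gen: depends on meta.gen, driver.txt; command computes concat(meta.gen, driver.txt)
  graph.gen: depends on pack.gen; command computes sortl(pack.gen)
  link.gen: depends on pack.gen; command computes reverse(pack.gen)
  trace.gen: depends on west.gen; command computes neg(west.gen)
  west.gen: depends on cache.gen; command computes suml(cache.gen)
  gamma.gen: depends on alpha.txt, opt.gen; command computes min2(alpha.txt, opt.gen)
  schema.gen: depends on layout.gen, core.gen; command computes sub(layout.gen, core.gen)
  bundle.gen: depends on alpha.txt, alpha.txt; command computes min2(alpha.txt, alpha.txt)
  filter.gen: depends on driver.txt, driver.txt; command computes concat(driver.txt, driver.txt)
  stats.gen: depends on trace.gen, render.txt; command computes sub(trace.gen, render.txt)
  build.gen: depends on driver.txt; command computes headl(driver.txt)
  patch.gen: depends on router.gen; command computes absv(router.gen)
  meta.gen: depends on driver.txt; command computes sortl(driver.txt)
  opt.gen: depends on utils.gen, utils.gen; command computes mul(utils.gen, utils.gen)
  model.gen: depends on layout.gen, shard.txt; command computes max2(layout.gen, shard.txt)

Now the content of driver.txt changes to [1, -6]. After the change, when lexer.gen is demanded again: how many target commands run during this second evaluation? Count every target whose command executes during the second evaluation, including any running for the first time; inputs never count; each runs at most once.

Initial pass — values computed on the first demand:
  meta.gen = sortl([7, 9]) = [7, 9]
  cache.gen = concat([7, 9], [7, 9]) = [7, 9, 7, 9]
  west.gen = suml([7, 9, 7, 9]) = 32
  trace.gen = neg(32) = -32
  lexer.gen = max2(32, -32) = 32

Second demand — change propagation:
  meta.gen: re-runs because driver.txt [7, 9]->[1, -6]; new result [-6, 1].
  cache.gen: re-runs because meta.gen [7, 9]->[-6, 1]; driver.txt [7, 9]->[1, -6]; new result [-6, 1, 1, -6].
  west.gen: re-runs because cache.gen [7, 9, 7, 9]->[-6, 1, 1, -6]; new result -10.
  trace.gen: re-runs because west.gen 32->-10; new result 10.
  lexer.gen: re-runs because west.gen 32->-10; trace.gen -32->10; new result 10.

Run set: cache.gen, lexer.gen, meta.gen, trace.gen, west.gen (5 run).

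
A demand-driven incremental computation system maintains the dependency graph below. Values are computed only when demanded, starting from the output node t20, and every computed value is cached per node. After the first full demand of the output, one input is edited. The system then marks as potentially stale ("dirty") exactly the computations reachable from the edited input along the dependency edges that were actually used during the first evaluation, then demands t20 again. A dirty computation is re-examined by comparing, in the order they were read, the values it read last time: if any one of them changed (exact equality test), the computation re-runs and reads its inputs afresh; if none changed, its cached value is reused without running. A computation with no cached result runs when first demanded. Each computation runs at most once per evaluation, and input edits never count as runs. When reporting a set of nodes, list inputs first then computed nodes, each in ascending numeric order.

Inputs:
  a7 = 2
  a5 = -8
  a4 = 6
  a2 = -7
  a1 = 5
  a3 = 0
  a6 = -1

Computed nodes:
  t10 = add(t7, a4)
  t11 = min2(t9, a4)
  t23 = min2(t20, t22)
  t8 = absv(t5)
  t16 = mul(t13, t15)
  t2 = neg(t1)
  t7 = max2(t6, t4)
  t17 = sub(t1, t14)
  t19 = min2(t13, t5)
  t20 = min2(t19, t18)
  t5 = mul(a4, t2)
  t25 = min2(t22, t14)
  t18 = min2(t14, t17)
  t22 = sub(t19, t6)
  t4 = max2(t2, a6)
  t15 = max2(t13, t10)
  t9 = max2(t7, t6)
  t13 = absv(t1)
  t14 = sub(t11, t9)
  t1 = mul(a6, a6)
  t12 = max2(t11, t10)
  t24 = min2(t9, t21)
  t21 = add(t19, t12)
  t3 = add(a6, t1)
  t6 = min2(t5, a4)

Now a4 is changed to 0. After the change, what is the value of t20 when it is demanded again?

First evaluation (everything demanded from the output):
  t1 = mul(-1, -1) = 1
  t2 = neg(1) = -1
  t4 = max2(-1, -1) = -1
  t5 = mul(6, -1) = -6
  t6 = min2(-6, 6) = -6
  t7 = max2(-6, -1) = -1
  t9 = max2(-1, -6) = -1
  t11 = min2(-1, 6) = -1
  t13 = absv(1) = 1
  t14 = sub(-1, -1) = 0
  t17 = sub(1, 0) = 1
  t18 = min2(0, 1) = 0
  t19 = min2(1, -6) = -6
  t20 = min2(-6, 0) = -6

Propagation after the edit:
  t5: runs — a4 6->0; result 0.
  t6: runs — t5 -6->0; a4 6->0; result 0.
  t7: runs — t6 -6->0; result 0.
  t9: runs — t7 -1->0; t6 -6->0; result 0.
  t11: runs — t9 -1->0; a4 6->0; result 0.
  t14: runs — t11 -1->0; t9 -1->0; result 0 (same value as before).
  t17: checked — values it read are unchanged (t1 unchanged, t14 unchanged); reused cached 1 without running.
  t18: checked — values it read are unchanged (t14 unchanged, t17 unchanged); reused cached 0 without running.
  t19: runs — t5 -6->0; result 0.
  t20: runs — t19 -6->0; result 0.

Key observation: the cutoff stops propagation at t17 — its inputs' values are unchanged, so it reuses its cache.

New value of t20: 0.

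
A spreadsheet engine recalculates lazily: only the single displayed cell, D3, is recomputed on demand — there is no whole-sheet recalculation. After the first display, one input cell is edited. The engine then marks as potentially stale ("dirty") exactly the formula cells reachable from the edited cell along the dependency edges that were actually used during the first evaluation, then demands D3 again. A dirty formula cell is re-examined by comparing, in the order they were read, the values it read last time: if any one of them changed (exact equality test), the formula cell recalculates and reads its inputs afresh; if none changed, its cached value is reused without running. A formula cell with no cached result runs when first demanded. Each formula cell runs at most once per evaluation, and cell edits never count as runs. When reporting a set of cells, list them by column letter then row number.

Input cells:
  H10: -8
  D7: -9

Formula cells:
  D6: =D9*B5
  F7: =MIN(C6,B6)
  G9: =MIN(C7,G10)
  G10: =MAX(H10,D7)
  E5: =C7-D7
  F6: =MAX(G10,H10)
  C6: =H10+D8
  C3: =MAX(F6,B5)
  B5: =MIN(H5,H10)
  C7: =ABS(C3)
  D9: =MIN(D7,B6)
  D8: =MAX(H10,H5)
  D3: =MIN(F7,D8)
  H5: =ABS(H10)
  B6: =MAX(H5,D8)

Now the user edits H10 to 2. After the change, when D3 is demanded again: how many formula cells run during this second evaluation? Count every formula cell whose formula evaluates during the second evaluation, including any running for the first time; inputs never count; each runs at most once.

Formula cells that run: B6, C6, D3, D8, F7, H5 — 6 in total.

First evaluation (everything demanded from the output):
  H5 = ABS(-8) = 8
  D8 = MAX(-8, 8) = 8
  B6 = MAX(8, 8) = 8
  C6 = -8 + 8 = 0
  F7 = MIN(0, 8) = 0
  D3 = MIN(0, 8) = 0

Propagation after the edit:
  H5: runs — H10 -8->2; result 2.
  D8: runs — H10 -8->2; H5 8->2; result 2.
  B6: runs — H5 8->2; D8 8->2; result 2.
  C6: runs — H10 -8->2; D8 8->2; result 4.
  F7: runs — C6 0->4; B6 8->2; result 2.
  D3: runs — F7 0->2; D8 8->2; result 2.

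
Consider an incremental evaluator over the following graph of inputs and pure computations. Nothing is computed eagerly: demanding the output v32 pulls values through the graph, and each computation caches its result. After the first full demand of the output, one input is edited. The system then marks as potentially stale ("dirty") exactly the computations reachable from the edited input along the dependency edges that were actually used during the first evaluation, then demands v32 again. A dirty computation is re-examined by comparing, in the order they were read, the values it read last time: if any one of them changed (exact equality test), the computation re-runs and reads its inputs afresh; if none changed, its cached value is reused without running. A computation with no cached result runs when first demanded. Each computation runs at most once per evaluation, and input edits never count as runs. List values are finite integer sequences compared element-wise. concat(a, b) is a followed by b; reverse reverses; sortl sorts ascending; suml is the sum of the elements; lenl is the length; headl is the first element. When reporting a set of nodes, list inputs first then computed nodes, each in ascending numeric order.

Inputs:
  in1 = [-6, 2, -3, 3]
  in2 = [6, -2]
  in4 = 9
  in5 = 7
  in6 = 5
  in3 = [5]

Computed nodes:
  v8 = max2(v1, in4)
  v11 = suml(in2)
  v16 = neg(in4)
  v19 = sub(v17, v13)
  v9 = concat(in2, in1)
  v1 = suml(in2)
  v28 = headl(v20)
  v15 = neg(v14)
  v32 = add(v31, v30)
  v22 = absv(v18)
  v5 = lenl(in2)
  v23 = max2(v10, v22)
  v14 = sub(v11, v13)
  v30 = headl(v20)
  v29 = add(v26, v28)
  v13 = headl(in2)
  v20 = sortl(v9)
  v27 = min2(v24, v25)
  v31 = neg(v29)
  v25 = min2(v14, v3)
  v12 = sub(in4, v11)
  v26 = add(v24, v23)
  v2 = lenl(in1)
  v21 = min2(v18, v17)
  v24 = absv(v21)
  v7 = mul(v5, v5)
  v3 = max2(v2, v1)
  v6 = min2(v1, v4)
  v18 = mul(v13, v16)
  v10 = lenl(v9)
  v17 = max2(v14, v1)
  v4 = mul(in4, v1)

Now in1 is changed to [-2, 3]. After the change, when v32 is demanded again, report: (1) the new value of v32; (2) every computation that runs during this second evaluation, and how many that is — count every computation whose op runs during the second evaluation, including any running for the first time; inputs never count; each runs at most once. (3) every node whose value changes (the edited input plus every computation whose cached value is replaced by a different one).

Initial pass — values computed on the first demand:
  v1 = suml([6, -2]) = 4
  v9 = concat([6, -2], [-6, 2, -3, 3]) = [6, -2, -6, 2, -3, 3]
  v10 = lenl([6, -2, -6, 2, -3, 3]) = 6
  v11 = suml([6, -2]) = 4
  v13 = headl([6, -2]) = 6
  v14 = sub(4, 6) = -2
  v16 = neg(9) = -9
  v17 = max2(-2, 4) = 4
  v18 = mul(6, -9) = -54
  v20 = sortl([6, -2, -6, 2, -3, 3]) = [-6, -3, -2, 2, 3, 6]
  v21 = min2(-54, 4) = -54
  v22 = absv(-54) = 54
  v23 = max2(6, 54) = 54
  v24 = absv(-54) = 54
  v26 = add(54, 54) = 108
  v28 = headl([-6, -3, -2, 2, 3, 6]) = -6
  v29 = add(108, -6) = 102
  v30 = headl([-6, -3, -2, 2, 3, 6]) = -6
  v31 = neg(102) = -102
  v32 = add(-102, -6) = -108

Second demand — change propagation:
  v9: re-runs because in1 [-6, 2, -3, 3]->[-2, 3]; new result [6, -2, -2, 3].
  v10: re-runs because v9 [6, -2, -6, 2, -3, 3]->[6, -2, -2, 3]; new result 4.
  v20: re-runs because v9 [6, -2, -6, 2, -3, 3]->[6, -2, -2, 3]; new result [-2, -2, 3, 6].
  v23: re-runs because v10 6->4; new result 54 (unchanged).
  v26: re-examined; everything it read last time is the same (v24 unchanged, v23 unchanged) — cache 108 kept, no run.
  v28: re-runs because v20 [-6, -3, -2, 2, 3, 6]->[-2, -2, 3, 6]; new result -2.
  v29: re-runs because v28 -6->-2; new result 106.
  v30: re-runs because v20 [-6, -3, -2, 2, 3, 6]->[-2, -2, 3, 6]; new result -2.
  v31: re-runs because v29 102->106; new result -106.
  v32: re-runs because v31 -102->-106; v30 -6->-2; new result -108 (unchanged).

The important point: at v26 every value read last time is unchanged, so the dirty flag clears without a run.

v32 now evaluates to -108.
Run set: v9, v10, v20, v23, v28, v29, v30, v31, v32 (9 run).
Changed values: in1, v9, v10, v20, v28, v29, v30, v31.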